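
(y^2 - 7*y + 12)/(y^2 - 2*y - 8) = (y - 3)/(y + 2)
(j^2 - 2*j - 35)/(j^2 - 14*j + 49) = (j + 5)/(j - 7)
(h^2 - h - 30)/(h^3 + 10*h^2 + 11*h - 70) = (h - 6)/(h^2 + 5*h - 14)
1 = 1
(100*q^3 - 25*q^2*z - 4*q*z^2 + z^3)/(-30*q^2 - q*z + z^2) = (20*q^2 - 9*q*z + z^2)/(-6*q + z)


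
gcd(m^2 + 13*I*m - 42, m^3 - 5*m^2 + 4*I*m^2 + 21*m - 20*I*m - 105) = m + 7*I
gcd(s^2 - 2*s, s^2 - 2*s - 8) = 1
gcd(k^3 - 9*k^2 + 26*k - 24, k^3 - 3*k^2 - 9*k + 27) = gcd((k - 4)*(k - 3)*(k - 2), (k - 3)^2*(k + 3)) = k - 3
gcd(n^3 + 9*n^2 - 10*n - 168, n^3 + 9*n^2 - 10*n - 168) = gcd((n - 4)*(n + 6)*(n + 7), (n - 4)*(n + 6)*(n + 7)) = n^3 + 9*n^2 - 10*n - 168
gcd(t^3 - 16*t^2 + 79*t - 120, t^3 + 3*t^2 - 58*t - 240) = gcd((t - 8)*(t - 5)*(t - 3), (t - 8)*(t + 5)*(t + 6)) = t - 8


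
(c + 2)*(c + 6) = c^2 + 8*c + 12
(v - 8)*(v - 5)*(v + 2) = v^3 - 11*v^2 + 14*v + 80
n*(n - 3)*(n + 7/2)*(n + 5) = n^4 + 11*n^3/2 - 8*n^2 - 105*n/2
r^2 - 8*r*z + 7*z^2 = (r - 7*z)*(r - z)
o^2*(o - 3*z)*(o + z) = o^4 - 2*o^3*z - 3*o^2*z^2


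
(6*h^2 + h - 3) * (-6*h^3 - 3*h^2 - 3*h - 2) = -36*h^5 - 24*h^4 - 3*h^3 - 6*h^2 + 7*h + 6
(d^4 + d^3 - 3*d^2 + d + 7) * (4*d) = 4*d^5 + 4*d^4 - 12*d^3 + 4*d^2 + 28*d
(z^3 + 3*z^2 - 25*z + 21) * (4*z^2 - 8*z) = 4*z^5 + 4*z^4 - 124*z^3 + 284*z^2 - 168*z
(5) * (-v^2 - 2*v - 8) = -5*v^2 - 10*v - 40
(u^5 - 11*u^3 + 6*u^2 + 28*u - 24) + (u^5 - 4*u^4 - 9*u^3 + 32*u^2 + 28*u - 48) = 2*u^5 - 4*u^4 - 20*u^3 + 38*u^2 + 56*u - 72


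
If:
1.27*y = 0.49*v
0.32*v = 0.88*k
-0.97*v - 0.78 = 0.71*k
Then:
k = -0.23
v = -0.64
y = -0.25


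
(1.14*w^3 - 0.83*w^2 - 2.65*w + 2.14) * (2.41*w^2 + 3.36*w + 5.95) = 2.7474*w^5 + 1.8301*w^4 - 2.3923*w^3 - 8.6851*w^2 - 8.5771*w + 12.733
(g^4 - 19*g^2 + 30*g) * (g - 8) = g^5 - 8*g^4 - 19*g^3 + 182*g^2 - 240*g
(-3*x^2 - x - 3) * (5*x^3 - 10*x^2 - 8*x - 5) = -15*x^5 + 25*x^4 + 19*x^3 + 53*x^2 + 29*x + 15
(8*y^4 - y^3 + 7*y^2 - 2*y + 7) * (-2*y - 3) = -16*y^5 - 22*y^4 - 11*y^3 - 17*y^2 - 8*y - 21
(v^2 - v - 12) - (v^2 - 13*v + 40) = 12*v - 52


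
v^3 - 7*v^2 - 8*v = v*(v - 8)*(v + 1)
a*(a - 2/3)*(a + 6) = a^3 + 16*a^2/3 - 4*a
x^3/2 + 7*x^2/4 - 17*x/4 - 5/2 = (x/2 + 1/4)*(x - 2)*(x + 5)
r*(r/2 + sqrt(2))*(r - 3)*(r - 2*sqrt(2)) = r^4/2 - 3*r^3/2 - 4*r^2 + 12*r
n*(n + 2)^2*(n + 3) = n^4 + 7*n^3 + 16*n^2 + 12*n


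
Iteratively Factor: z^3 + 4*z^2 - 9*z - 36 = (z + 3)*(z^2 + z - 12) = (z + 3)*(z + 4)*(z - 3)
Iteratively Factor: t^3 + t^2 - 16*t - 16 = (t - 4)*(t^2 + 5*t + 4) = (t - 4)*(t + 4)*(t + 1)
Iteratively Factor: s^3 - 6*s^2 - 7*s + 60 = (s - 5)*(s^2 - s - 12) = (s - 5)*(s - 4)*(s + 3)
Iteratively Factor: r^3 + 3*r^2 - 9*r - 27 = (r - 3)*(r^2 + 6*r + 9) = (r - 3)*(r + 3)*(r + 3)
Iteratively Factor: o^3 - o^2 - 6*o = (o)*(o^2 - o - 6) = o*(o + 2)*(o - 3)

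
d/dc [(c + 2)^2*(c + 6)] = (c + 2)*(3*c + 14)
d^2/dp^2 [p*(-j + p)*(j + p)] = 6*p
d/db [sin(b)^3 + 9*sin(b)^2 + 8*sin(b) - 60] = (3*sin(b)^2 + 18*sin(b) + 8)*cos(b)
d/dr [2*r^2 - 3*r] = 4*r - 3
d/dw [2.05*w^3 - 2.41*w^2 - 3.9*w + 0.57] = 6.15*w^2 - 4.82*w - 3.9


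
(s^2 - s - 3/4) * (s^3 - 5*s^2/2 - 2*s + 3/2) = s^5 - 7*s^4/2 - s^3/4 + 43*s^2/8 - 9/8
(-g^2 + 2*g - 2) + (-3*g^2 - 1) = -4*g^2 + 2*g - 3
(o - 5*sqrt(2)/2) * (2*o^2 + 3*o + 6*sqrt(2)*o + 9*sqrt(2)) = 2*o^3 + sqrt(2)*o^2 + 3*o^2 - 30*o + 3*sqrt(2)*o/2 - 45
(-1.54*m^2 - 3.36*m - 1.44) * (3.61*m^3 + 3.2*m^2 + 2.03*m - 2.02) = -5.5594*m^5 - 17.0576*m^4 - 19.0766*m^3 - 8.318*m^2 + 3.864*m + 2.9088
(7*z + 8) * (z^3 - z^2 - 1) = 7*z^4 + z^3 - 8*z^2 - 7*z - 8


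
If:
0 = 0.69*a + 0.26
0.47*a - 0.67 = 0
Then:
No Solution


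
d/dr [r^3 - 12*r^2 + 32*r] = 3*r^2 - 24*r + 32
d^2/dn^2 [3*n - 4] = 0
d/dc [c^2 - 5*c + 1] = 2*c - 5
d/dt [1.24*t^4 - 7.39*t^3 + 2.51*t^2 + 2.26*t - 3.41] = 4.96*t^3 - 22.17*t^2 + 5.02*t + 2.26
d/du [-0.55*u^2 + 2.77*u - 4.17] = 2.77 - 1.1*u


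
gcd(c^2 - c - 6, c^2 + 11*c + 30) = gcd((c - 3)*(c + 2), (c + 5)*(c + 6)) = 1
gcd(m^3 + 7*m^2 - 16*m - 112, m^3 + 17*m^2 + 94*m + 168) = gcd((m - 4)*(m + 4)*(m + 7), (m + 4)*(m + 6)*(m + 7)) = m^2 + 11*m + 28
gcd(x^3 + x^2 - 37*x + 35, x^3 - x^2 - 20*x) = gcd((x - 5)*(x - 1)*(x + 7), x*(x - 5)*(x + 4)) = x - 5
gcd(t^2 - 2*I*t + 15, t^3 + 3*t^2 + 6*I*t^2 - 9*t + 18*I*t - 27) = t + 3*I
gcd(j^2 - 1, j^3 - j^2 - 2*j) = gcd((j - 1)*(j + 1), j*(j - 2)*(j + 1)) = j + 1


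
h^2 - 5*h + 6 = (h - 3)*(h - 2)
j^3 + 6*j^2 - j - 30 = (j - 2)*(j + 3)*(j + 5)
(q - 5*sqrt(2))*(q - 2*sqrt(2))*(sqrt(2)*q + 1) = sqrt(2)*q^3 - 13*q^2 + 13*sqrt(2)*q + 20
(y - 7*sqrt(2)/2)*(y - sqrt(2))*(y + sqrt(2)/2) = y^3 - 4*sqrt(2)*y^2 + 5*y/2 + 7*sqrt(2)/2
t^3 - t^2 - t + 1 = (t - 1)^2*(t + 1)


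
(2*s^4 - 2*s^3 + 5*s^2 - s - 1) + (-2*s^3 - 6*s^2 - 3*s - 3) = 2*s^4 - 4*s^3 - s^2 - 4*s - 4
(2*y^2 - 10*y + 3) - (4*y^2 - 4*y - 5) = -2*y^2 - 6*y + 8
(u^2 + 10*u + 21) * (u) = u^3 + 10*u^2 + 21*u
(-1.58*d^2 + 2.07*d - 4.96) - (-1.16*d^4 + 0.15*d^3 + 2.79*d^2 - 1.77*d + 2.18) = 1.16*d^4 - 0.15*d^3 - 4.37*d^2 + 3.84*d - 7.14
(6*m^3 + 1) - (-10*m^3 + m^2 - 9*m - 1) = 16*m^3 - m^2 + 9*m + 2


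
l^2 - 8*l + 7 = (l - 7)*(l - 1)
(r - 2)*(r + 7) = r^2 + 5*r - 14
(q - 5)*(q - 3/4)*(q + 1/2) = q^3 - 21*q^2/4 + 7*q/8 + 15/8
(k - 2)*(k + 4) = k^2 + 2*k - 8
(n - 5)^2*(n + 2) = n^3 - 8*n^2 + 5*n + 50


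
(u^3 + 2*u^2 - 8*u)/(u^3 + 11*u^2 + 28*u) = (u - 2)/(u + 7)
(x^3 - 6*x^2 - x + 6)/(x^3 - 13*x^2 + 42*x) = (x^2 - 1)/(x*(x - 7))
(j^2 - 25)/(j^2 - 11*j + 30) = (j + 5)/(j - 6)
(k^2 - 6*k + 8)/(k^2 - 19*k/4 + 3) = 4*(k - 2)/(4*k - 3)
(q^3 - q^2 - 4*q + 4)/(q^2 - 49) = (q^3 - q^2 - 4*q + 4)/(q^2 - 49)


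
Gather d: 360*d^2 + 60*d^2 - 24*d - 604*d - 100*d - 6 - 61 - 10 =420*d^2 - 728*d - 77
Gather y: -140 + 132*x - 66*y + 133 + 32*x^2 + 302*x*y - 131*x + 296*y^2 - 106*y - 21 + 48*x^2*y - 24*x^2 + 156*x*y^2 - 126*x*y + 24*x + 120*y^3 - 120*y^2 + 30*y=8*x^2 + 25*x + 120*y^3 + y^2*(156*x + 176) + y*(48*x^2 + 176*x - 142) - 28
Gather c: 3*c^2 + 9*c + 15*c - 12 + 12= 3*c^2 + 24*c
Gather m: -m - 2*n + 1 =-m - 2*n + 1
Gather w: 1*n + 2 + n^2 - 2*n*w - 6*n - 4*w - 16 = n^2 - 5*n + w*(-2*n - 4) - 14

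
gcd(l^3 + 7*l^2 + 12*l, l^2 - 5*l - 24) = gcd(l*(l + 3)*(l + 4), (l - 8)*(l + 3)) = l + 3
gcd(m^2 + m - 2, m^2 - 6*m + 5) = m - 1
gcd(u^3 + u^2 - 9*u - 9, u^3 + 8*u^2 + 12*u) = 1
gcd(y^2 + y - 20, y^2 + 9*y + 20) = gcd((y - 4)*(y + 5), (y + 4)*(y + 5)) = y + 5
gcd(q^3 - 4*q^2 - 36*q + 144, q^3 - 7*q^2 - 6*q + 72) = q^2 - 10*q + 24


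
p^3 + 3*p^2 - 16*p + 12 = (p - 2)*(p - 1)*(p + 6)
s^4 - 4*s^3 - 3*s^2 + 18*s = s*(s - 3)^2*(s + 2)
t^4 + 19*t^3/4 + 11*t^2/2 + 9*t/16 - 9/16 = (t - 1/4)*(t + 1/2)*(t + 3/2)*(t + 3)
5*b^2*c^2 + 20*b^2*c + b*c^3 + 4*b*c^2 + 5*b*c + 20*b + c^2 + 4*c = (5*b + c)*(c + 4)*(b*c + 1)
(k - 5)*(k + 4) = k^2 - k - 20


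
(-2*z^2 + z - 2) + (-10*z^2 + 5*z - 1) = -12*z^2 + 6*z - 3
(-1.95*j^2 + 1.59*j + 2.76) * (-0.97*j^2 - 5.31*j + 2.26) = 1.8915*j^4 + 8.8122*j^3 - 15.5271*j^2 - 11.0622*j + 6.2376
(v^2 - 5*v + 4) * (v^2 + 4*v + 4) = v^4 - v^3 - 12*v^2 - 4*v + 16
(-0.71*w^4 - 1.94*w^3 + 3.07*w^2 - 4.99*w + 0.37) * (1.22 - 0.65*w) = 0.4615*w^5 + 0.3948*w^4 - 4.3623*w^3 + 6.9889*w^2 - 6.3283*w + 0.4514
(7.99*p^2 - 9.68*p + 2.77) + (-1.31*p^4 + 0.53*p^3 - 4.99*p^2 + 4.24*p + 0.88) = -1.31*p^4 + 0.53*p^3 + 3.0*p^2 - 5.44*p + 3.65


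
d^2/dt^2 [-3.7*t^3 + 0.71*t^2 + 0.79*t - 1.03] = 1.42 - 22.2*t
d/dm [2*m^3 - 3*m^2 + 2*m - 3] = 6*m^2 - 6*m + 2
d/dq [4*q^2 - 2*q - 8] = 8*q - 2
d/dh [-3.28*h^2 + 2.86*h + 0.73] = 2.86 - 6.56*h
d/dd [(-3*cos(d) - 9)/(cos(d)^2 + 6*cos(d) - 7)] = 3*(sin(d)^2 - 6*cos(d) - 26)*sin(d)/(cos(d)^2 + 6*cos(d) - 7)^2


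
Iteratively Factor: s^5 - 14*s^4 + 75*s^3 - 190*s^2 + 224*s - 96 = (s - 4)*(s^4 - 10*s^3 + 35*s^2 - 50*s + 24) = (s - 4)^2*(s^3 - 6*s^2 + 11*s - 6) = (s - 4)^2*(s - 3)*(s^2 - 3*s + 2) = (s - 4)^2*(s - 3)*(s - 2)*(s - 1)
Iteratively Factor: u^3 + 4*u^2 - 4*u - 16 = (u - 2)*(u^2 + 6*u + 8) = (u - 2)*(u + 2)*(u + 4)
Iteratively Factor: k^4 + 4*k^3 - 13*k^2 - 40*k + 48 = (k + 4)*(k^3 - 13*k + 12) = (k - 1)*(k + 4)*(k^2 + k - 12) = (k - 3)*(k - 1)*(k + 4)*(k + 4)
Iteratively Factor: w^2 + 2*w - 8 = (w + 4)*(w - 2)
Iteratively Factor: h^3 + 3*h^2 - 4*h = (h)*(h^2 + 3*h - 4) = h*(h - 1)*(h + 4)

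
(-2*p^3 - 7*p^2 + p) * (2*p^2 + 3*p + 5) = -4*p^5 - 20*p^4 - 29*p^3 - 32*p^2 + 5*p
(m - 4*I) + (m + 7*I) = 2*m + 3*I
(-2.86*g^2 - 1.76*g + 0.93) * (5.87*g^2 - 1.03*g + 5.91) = -16.7882*g^4 - 7.3854*g^3 - 9.6307*g^2 - 11.3595*g + 5.4963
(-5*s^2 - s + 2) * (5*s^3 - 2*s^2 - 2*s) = -25*s^5 + 5*s^4 + 22*s^3 - 2*s^2 - 4*s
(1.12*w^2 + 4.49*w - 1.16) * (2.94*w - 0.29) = 3.2928*w^3 + 12.8758*w^2 - 4.7125*w + 0.3364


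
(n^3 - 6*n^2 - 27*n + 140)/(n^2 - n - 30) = (n^2 - 11*n + 28)/(n - 6)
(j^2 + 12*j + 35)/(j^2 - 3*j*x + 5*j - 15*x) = (-j - 7)/(-j + 3*x)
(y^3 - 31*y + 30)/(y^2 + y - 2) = (y^2 + y - 30)/(y + 2)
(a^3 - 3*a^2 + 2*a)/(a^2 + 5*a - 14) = a*(a - 1)/(a + 7)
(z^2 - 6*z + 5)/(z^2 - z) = (z - 5)/z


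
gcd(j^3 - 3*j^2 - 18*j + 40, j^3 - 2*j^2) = j - 2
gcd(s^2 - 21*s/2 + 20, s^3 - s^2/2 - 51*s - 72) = s - 8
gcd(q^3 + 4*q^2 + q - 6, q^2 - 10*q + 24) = 1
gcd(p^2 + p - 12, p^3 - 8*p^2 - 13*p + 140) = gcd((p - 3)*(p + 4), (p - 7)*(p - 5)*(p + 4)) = p + 4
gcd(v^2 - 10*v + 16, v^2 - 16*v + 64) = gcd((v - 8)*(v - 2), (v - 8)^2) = v - 8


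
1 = 1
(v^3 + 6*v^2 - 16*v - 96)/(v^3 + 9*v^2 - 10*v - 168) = (v + 4)/(v + 7)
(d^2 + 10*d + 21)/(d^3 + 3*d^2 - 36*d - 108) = (d + 7)/(d^2 - 36)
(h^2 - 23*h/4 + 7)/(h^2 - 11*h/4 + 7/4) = (h - 4)/(h - 1)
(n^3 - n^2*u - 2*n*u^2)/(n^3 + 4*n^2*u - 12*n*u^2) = (n + u)/(n + 6*u)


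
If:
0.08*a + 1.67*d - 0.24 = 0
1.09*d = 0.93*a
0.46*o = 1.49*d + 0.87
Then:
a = 0.16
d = 0.14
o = 2.33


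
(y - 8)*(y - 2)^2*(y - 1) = y^4 - 13*y^3 + 48*y^2 - 68*y + 32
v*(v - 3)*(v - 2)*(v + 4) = v^4 - v^3 - 14*v^2 + 24*v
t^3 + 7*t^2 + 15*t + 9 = (t + 1)*(t + 3)^2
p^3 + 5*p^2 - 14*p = p*(p - 2)*(p + 7)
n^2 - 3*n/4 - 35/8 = (n - 5/2)*(n + 7/4)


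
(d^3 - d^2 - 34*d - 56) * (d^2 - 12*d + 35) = d^5 - 13*d^4 + 13*d^3 + 317*d^2 - 518*d - 1960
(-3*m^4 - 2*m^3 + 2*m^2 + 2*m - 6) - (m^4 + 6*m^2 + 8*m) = -4*m^4 - 2*m^3 - 4*m^2 - 6*m - 6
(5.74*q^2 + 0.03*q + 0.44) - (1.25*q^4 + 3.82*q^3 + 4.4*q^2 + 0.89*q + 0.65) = -1.25*q^4 - 3.82*q^3 + 1.34*q^2 - 0.86*q - 0.21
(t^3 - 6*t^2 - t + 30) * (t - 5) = t^4 - 11*t^3 + 29*t^2 + 35*t - 150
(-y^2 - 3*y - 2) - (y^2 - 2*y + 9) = -2*y^2 - y - 11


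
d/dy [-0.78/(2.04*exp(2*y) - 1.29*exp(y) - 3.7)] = (3.1824*exp(y) - 1.0062)*exp(y)/(-2.04*exp(2*y) + 1.29*exp(y) + 3.7)^2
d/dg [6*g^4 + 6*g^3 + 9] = g^2*(24*g + 18)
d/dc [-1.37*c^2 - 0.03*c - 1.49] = -2.74*c - 0.03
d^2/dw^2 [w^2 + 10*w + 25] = 2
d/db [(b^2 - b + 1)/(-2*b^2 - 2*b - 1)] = (-4*b^2 + 2*b + 3)/(4*b^4 + 8*b^3 + 8*b^2 + 4*b + 1)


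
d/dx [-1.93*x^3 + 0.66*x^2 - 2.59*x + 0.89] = -5.79*x^2 + 1.32*x - 2.59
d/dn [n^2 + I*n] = 2*n + I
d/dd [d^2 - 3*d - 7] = 2*d - 3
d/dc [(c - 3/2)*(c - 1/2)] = 2*c - 2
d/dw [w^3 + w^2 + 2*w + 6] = 3*w^2 + 2*w + 2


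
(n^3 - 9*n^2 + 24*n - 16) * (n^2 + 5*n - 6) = n^5 - 4*n^4 - 27*n^3 + 158*n^2 - 224*n + 96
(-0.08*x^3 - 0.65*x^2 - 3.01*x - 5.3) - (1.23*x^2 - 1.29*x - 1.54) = -0.08*x^3 - 1.88*x^2 - 1.72*x - 3.76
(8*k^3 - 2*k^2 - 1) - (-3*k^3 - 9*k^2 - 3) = 11*k^3 + 7*k^2 + 2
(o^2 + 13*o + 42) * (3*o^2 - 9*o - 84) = 3*o^4 + 30*o^3 - 75*o^2 - 1470*o - 3528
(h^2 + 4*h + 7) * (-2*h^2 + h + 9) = -2*h^4 - 7*h^3 - h^2 + 43*h + 63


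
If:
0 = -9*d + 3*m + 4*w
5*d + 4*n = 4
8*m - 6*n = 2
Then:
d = 64*w/189 + 16/63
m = 16/21 - 20*w/63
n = 43/63 - 80*w/189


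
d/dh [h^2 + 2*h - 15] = 2*h + 2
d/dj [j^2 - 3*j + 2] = 2*j - 3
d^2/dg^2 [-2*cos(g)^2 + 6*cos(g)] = -6*cos(g) + 4*cos(2*g)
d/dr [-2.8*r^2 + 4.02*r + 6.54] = 4.02 - 5.6*r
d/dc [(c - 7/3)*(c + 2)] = 2*c - 1/3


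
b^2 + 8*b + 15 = (b + 3)*(b + 5)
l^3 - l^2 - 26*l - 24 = (l - 6)*(l + 1)*(l + 4)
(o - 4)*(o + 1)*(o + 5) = o^3 + 2*o^2 - 19*o - 20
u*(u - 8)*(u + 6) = u^3 - 2*u^2 - 48*u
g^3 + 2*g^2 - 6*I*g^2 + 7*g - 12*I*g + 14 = (g + 2)*(g - 7*I)*(g + I)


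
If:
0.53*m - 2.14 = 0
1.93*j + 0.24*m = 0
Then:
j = -0.50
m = 4.04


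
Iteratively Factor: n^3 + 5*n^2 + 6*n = (n)*(n^2 + 5*n + 6) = n*(n + 2)*(n + 3)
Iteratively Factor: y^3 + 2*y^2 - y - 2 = (y + 2)*(y^2 - 1) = (y + 1)*(y + 2)*(y - 1)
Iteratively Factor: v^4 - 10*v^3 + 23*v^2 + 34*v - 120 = (v - 5)*(v^3 - 5*v^2 - 2*v + 24) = (v - 5)*(v - 4)*(v^2 - v - 6) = (v - 5)*(v - 4)*(v + 2)*(v - 3)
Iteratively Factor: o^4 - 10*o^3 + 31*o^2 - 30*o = (o - 3)*(o^3 - 7*o^2 + 10*o) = (o - 3)*(o - 2)*(o^2 - 5*o) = (o - 5)*(o - 3)*(o - 2)*(o)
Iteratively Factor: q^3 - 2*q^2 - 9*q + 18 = (q - 2)*(q^2 - 9) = (q - 2)*(q + 3)*(q - 3)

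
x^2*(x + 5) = x^3 + 5*x^2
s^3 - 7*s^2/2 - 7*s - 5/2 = (s - 5)*(s + 1/2)*(s + 1)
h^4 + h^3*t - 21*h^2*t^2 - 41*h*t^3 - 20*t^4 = (h - 5*t)*(h + t)^2*(h + 4*t)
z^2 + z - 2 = (z - 1)*(z + 2)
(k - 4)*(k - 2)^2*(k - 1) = k^4 - 9*k^3 + 28*k^2 - 36*k + 16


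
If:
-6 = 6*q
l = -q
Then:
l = 1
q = -1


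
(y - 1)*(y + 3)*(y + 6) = y^3 + 8*y^2 + 9*y - 18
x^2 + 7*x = x*(x + 7)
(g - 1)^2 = g^2 - 2*g + 1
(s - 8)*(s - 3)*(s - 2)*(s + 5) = s^4 - 8*s^3 - 19*s^2 + 182*s - 240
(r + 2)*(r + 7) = r^2 + 9*r + 14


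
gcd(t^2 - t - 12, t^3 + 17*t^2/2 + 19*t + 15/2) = t + 3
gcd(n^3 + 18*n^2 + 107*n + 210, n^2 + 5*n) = n + 5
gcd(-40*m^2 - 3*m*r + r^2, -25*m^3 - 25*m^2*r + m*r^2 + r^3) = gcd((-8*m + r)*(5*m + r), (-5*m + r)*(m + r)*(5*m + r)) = 5*m + r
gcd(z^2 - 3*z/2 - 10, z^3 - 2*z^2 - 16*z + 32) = z - 4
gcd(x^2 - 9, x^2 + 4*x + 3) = x + 3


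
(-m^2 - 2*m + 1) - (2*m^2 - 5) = -3*m^2 - 2*m + 6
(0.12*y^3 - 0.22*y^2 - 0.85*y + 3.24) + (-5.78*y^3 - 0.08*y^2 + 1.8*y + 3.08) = -5.66*y^3 - 0.3*y^2 + 0.95*y + 6.32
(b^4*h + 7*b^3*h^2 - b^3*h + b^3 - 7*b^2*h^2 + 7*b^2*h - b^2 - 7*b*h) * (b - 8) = b^5*h + 7*b^4*h^2 - 9*b^4*h + b^4 - 63*b^3*h^2 + 15*b^3*h - 9*b^3 + 56*b^2*h^2 - 63*b^2*h + 8*b^2 + 56*b*h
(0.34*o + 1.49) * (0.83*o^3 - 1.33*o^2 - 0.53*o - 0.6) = 0.2822*o^4 + 0.7845*o^3 - 2.1619*o^2 - 0.9937*o - 0.894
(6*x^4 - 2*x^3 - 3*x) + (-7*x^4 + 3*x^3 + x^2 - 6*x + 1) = -x^4 + x^3 + x^2 - 9*x + 1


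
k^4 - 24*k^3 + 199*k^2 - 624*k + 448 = (k - 8)^2*(k - 7)*(k - 1)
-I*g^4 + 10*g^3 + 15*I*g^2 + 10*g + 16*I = (g - I)*(g + 2*I)*(g + 8*I)*(-I*g + 1)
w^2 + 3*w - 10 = (w - 2)*(w + 5)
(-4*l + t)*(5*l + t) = -20*l^2 + l*t + t^2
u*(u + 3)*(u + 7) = u^3 + 10*u^2 + 21*u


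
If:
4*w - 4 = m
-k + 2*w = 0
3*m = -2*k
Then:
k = 3/2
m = -1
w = 3/4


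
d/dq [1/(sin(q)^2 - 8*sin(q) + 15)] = 2*(4 - sin(q))*cos(q)/(sin(q)^2 - 8*sin(q) + 15)^2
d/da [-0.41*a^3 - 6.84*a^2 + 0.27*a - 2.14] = -1.23*a^2 - 13.68*a + 0.27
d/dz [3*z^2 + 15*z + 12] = 6*z + 15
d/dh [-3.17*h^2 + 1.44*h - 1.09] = 1.44 - 6.34*h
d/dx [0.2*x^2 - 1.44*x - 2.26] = 0.4*x - 1.44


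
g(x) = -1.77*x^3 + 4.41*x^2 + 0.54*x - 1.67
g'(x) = -5.31*x^2 + 8.82*x + 0.54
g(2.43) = 0.29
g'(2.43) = -9.38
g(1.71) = 3.30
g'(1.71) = 0.10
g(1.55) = 3.17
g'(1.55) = 1.45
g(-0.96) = 3.44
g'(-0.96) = -12.82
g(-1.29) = 8.77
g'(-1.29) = -19.67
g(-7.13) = 860.24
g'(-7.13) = -332.29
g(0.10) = -1.57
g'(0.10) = 1.37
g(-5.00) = 327.13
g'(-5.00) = -176.31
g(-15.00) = 6956.23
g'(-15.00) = -1326.51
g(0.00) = -1.67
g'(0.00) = 0.54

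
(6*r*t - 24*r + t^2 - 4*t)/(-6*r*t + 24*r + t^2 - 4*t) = (-6*r - t)/(6*r - t)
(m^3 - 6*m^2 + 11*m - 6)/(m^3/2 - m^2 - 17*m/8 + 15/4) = 8*(m^3 - 6*m^2 + 11*m - 6)/(4*m^3 - 8*m^2 - 17*m + 30)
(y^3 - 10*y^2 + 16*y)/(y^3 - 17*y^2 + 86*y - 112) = y/(y - 7)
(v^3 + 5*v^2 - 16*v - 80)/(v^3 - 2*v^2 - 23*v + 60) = (v + 4)/(v - 3)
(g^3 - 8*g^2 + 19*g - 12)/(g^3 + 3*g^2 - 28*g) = (g^2 - 4*g + 3)/(g*(g + 7))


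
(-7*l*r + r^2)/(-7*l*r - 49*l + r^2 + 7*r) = r/(r + 7)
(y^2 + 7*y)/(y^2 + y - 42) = y/(y - 6)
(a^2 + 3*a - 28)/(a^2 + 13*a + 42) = (a - 4)/(a + 6)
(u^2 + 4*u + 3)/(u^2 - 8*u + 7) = (u^2 + 4*u + 3)/(u^2 - 8*u + 7)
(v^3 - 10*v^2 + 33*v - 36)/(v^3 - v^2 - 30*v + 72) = (v - 3)/(v + 6)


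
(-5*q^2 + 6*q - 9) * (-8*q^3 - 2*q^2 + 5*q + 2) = 40*q^5 - 38*q^4 + 35*q^3 + 38*q^2 - 33*q - 18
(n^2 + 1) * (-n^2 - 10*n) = -n^4 - 10*n^3 - n^2 - 10*n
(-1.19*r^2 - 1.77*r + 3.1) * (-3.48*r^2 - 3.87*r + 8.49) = 4.1412*r^4 + 10.7649*r^3 - 14.0412*r^2 - 27.0243*r + 26.319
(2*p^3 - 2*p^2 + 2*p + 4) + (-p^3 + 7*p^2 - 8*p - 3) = p^3 + 5*p^2 - 6*p + 1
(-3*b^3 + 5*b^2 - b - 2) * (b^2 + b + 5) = -3*b^5 + 2*b^4 - 11*b^3 + 22*b^2 - 7*b - 10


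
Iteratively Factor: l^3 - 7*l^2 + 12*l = (l - 3)*(l^2 - 4*l) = (l - 4)*(l - 3)*(l)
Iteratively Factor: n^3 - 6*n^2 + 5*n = (n - 5)*(n^2 - n) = n*(n - 5)*(n - 1)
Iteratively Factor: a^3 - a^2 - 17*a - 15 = (a + 1)*(a^2 - 2*a - 15) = (a - 5)*(a + 1)*(a + 3)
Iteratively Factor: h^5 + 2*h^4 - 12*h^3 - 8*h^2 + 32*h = (h)*(h^4 + 2*h^3 - 12*h^2 - 8*h + 32) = h*(h + 4)*(h^3 - 2*h^2 - 4*h + 8) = h*(h + 2)*(h + 4)*(h^2 - 4*h + 4) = h*(h - 2)*(h + 2)*(h + 4)*(h - 2)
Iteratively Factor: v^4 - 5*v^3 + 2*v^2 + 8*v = (v - 2)*(v^3 - 3*v^2 - 4*v) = v*(v - 2)*(v^2 - 3*v - 4) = v*(v - 4)*(v - 2)*(v + 1)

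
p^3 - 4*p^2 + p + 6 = (p - 3)*(p - 2)*(p + 1)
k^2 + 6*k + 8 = (k + 2)*(k + 4)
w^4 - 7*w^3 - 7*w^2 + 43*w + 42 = (w - 7)*(w - 3)*(w + 1)*(w + 2)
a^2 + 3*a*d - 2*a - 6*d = (a - 2)*(a + 3*d)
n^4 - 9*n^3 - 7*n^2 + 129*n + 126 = (n - 7)*(n - 6)*(n + 1)*(n + 3)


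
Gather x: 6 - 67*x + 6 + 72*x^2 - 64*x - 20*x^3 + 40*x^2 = -20*x^3 + 112*x^2 - 131*x + 12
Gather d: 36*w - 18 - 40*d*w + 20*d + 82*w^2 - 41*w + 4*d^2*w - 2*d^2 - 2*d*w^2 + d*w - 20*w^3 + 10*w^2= d^2*(4*w - 2) + d*(-2*w^2 - 39*w + 20) - 20*w^3 + 92*w^2 - 5*w - 18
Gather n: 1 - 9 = -8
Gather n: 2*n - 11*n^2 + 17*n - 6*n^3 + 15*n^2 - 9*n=-6*n^3 + 4*n^2 + 10*n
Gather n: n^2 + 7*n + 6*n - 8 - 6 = n^2 + 13*n - 14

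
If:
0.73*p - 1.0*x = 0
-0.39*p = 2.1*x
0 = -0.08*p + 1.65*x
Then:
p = 0.00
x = 0.00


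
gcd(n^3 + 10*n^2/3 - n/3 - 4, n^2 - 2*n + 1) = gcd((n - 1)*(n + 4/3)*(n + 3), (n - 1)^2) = n - 1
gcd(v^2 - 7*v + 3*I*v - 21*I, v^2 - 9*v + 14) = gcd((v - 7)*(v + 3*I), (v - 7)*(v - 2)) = v - 7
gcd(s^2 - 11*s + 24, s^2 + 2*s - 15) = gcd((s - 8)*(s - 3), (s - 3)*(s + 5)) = s - 3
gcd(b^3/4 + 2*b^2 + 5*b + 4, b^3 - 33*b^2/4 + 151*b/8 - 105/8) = 1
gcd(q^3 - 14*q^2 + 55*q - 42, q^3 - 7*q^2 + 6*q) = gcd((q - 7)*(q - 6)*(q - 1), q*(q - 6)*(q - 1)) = q^2 - 7*q + 6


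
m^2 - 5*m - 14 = (m - 7)*(m + 2)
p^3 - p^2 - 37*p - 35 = (p - 7)*(p + 1)*(p + 5)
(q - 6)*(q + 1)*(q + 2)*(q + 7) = q^4 + 4*q^3 - 37*q^2 - 124*q - 84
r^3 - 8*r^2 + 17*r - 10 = (r - 5)*(r - 2)*(r - 1)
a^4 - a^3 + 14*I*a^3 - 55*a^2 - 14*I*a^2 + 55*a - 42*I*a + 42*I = (a + 6*I)*(a + 7*I)*(-I*a + 1)*(I*a - I)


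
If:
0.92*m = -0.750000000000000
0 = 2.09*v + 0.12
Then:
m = -0.82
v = -0.06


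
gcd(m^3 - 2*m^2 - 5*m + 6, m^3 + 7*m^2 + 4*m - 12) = m^2 + m - 2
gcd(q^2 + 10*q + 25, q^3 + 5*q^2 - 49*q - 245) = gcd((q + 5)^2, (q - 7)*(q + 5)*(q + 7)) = q + 5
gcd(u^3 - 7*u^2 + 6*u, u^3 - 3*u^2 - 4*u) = u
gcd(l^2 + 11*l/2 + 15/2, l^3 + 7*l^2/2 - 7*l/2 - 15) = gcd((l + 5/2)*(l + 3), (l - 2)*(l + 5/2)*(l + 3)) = l^2 + 11*l/2 + 15/2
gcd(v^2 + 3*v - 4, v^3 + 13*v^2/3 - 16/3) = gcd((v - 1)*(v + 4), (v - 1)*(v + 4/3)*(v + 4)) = v^2 + 3*v - 4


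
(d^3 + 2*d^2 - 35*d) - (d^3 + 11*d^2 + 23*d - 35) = -9*d^2 - 58*d + 35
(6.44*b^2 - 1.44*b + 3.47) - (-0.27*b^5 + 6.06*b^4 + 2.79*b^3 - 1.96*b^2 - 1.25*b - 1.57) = 0.27*b^5 - 6.06*b^4 - 2.79*b^3 + 8.4*b^2 - 0.19*b + 5.04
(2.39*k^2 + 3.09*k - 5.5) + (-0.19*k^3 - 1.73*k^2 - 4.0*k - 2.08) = -0.19*k^3 + 0.66*k^2 - 0.91*k - 7.58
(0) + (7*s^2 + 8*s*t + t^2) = 7*s^2 + 8*s*t + t^2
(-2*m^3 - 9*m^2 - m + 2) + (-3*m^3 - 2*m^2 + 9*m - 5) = -5*m^3 - 11*m^2 + 8*m - 3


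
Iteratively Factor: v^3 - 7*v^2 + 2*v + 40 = (v - 5)*(v^2 - 2*v - 8) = (v - 5)*(v + 2)*(v - 4)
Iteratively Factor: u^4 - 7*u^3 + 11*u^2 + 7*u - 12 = (u - 4)*(u^3 - 3*u^2 - u + 3) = (u - 4)*(u + 1)*(u^2 - 4*u + 3) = (u - 4)*(u - 1)*(u + 1)*(u - 3)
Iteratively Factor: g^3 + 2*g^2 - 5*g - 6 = (g - 2)*(g^2 + 4*g + 3) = (g - 2)*(g + 1)*(g + 3)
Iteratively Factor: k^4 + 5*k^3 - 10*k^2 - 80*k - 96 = (k + 3)*(k^3 + 2*k^2 - 16*k - 32) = (k + 3)*(k + 4)*(k^2 - 2*k - 8) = (k + 2)*(k + 3)*(k + 4)*(k - 4)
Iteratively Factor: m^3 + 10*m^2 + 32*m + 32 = (m + 2)*(m^2 + 8*m + 16) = (m + 2)*(m + 4)*(m + 4)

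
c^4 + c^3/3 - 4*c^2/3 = c^2*(c - 1)*(c + 4/3)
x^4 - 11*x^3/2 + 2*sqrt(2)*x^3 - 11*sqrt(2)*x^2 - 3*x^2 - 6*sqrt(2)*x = x*(x - 6)*(x + 1/2)*(x + 2*sqrt(2))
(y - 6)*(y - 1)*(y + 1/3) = y^3 - 20*y^2/3 + 11*y/3 + 2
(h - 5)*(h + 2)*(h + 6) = h^3 + 3*h^2 - 28*h - 60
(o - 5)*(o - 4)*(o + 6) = o^3 - 3*o^2 - 34*o + 120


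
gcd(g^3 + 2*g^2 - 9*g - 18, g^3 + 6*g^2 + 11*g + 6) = g^2 + 5*g + 6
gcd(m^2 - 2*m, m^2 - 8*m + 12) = m - 2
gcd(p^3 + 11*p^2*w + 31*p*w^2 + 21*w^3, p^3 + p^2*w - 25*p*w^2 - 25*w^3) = p + w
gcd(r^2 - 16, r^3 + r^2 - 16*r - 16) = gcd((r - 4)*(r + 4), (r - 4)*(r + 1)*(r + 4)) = r^2 - 16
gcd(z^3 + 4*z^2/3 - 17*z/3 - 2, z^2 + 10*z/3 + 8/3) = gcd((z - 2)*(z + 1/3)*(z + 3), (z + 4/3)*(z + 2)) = 1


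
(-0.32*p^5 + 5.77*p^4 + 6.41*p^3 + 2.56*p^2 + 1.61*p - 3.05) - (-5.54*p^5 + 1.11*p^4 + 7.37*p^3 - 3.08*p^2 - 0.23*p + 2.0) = 5.22*p^5 + 4.66*p^4 - 0.96*p^3 + 5.64*p^2 + 1.84*p - 5.05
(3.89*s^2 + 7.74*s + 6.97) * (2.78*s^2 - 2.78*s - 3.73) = 10.8142*s^4 + 10.703*s^3 - 16.6503*s^2 - 48.2468*s - 25.9981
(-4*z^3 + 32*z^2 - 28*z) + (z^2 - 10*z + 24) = -4*z^3 + 33*z^2 - 38*z + 24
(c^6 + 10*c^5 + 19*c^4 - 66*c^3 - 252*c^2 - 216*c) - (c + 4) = c^6 + 10*c^5 + 19*c^4 - 66*c^3 - 252*c^2 - 217*c - 4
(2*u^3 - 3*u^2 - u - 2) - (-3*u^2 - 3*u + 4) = 2*u^3 + 2*u - 6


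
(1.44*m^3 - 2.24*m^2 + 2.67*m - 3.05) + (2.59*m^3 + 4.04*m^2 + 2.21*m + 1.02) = 4.03*m^3 + 1.8*m^2 + 4.88*m - 2.03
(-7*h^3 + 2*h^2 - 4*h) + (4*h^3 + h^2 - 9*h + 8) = -3*h^3 + 3*h^2 - 13*h + 8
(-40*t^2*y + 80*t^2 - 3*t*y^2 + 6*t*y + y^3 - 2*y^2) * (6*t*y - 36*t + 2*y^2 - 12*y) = -240*t^3*y^2 + 1920*t^3*y - 2880*t^3 - 98*t^2*y^3 + 784*t^2*y^2 - 1176*t^2*y + 2*y^5 - 16*y^4 + 24*y^3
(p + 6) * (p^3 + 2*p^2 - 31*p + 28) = p^4 + 8*p^3 - 19*p^2 - 158*p + 168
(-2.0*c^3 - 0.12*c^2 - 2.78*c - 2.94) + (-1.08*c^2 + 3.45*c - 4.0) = -2.0*c^3 - 1.2*c^2 + 0.67*c - 6.94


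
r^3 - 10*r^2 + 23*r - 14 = (r - 7)*(r - 2)*(r - 1)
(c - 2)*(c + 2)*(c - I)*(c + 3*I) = c^4 + 2*I*c^3 - c^2 - 8*I*c - 12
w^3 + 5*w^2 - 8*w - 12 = (w - 2)*(w + 1)*(w + 6)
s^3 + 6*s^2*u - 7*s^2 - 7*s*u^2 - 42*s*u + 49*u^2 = (s - 7)*(s - u)*(s + 7*u)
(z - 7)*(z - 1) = z^2 - 8*z + 7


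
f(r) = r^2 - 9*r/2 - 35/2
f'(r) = 2*r - 9/2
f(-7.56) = 73.67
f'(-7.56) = -19.62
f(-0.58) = -14.55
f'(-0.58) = -5.66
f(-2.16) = -3.11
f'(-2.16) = -8.82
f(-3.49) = 10.39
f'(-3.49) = -11.48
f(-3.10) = 6.06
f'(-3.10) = -10.70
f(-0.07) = -17.18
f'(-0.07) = -4.64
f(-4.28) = 20.08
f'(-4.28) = -13.06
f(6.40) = -5.34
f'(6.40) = 8.30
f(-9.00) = 104.00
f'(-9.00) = -22.50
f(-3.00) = 5.00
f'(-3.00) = -10.50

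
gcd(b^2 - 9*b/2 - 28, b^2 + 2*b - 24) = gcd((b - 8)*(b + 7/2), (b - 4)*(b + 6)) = 1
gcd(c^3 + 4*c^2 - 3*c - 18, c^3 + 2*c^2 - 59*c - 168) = c + 3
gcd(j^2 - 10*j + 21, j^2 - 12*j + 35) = j - 7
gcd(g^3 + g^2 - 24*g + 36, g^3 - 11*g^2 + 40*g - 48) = g - 3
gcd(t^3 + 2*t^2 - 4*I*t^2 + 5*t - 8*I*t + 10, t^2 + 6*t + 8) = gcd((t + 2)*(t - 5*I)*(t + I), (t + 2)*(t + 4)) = t + 2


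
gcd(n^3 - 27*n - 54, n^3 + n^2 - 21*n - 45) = n^2 + 6*n + 9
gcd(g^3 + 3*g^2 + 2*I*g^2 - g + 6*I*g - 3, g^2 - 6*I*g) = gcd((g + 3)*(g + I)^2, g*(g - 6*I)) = 1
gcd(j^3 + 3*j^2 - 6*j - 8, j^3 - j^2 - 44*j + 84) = j - 2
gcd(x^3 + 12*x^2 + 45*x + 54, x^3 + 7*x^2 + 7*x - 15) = x + 3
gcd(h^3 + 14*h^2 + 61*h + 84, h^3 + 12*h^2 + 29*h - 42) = h + 7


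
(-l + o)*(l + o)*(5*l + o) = -5*l^3 - l^2*o + 5*l*o^2 + o^3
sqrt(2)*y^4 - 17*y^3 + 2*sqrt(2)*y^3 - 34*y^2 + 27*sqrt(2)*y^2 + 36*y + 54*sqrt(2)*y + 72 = (y + 2)*(y - 6*sqrt(2))*(y - 3*sqrt(2))*(sqrt(2)*y + 1)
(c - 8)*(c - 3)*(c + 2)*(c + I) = c^4 - 9*c^3 + I*c^3 + 2*c^2 - 9*I*c^2 + 48*c + 2*I*c + 48*I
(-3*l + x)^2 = 9*l^2 - 6*l*x + x^2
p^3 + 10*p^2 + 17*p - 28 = (p - 1)*(p + 4)*(p + 7)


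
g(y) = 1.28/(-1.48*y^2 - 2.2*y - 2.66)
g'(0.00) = 0.40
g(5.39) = -0.02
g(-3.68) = -0.09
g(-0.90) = -0.68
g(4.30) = -0.03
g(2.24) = -0.09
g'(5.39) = 0.01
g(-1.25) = -0.58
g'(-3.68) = -0.05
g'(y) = 1.28*(2.96*y + 2.2)/(-1.48*y^2 - 2.2*y - 2.66)^2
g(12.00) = -0.01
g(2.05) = -0.10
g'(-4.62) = -0.03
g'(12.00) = 0.00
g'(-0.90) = -0.17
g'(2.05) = 0.06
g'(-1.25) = -0.39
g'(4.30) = 0.01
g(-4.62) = -0.05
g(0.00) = -0.48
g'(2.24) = 0.05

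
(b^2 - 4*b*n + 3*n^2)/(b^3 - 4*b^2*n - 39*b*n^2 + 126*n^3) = (b - n)/(b^2 - b*n - 42*n^2)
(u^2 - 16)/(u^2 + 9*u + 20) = (u - 4)/(u + 5)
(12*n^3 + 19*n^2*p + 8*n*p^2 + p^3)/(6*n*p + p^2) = (12*n^3 + 19*n^2*p + 8*n*p^2 + p^3)/(p*(6*n + p))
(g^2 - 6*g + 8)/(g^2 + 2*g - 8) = (g - 4)/(g + 4)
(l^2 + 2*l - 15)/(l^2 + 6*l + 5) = (l - 3)/(l + 1)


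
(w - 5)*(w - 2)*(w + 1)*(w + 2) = w^4 - 4*w^3 - 9*w^2 + 16*w + 20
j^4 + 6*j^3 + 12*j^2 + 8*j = j*(j + 2)^3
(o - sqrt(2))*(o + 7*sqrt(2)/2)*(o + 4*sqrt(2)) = o^3 + 13*sqrt(2)*o^2/2 + 13*o - 28*sqrt(2)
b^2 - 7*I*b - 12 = (b - 4*I)*(b - 3*I)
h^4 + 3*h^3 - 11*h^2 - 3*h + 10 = (h - 2)*(h - 1)*(h + 1)*(h + 5)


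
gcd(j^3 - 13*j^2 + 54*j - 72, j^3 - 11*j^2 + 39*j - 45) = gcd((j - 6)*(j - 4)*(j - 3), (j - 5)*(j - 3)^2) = j - 3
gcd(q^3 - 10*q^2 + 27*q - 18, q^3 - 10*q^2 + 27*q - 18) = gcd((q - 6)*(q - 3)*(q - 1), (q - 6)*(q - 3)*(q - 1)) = q^3 - 10*q^2 + 27*q - 18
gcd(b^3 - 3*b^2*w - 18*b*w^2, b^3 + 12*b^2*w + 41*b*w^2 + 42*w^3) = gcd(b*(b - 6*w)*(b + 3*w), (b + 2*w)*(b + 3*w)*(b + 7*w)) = b + 3*w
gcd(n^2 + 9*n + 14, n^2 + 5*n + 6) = n + 2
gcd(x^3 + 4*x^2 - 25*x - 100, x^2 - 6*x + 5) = x - 5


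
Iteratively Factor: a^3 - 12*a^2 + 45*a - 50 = (a - 5)*(a^2 - 7*a + 10) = (a - 5)*(a - 2)*(a - 5)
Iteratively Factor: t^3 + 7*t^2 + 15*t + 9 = (t + 1)*(t^2 + 6*t + 9) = (t + 1)*(t + 3)*(t + 3)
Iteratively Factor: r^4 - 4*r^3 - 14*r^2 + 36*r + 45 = (r + 1)*(r^3 - 5*r^2 - 9*r + 45) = (r - 3)*(r + 1)*(r^2 - 2*r - 15) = (r - 5)*(r - 3)*(r + 1)*(r + 3)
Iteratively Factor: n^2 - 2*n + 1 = (n - 1)*(n - 1)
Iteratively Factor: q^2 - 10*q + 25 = (q - 5)*(q - 5)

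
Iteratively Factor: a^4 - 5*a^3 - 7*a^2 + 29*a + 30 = (a + 2)*(a^3 - 7*a^2 + 7*a + 15) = (a - 3)*(a + 2)*(a^2 - 4*a - 5) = (a - 5)*(a - 3)*(a + 2)*(a + 1)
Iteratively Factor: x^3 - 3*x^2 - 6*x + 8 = (x - 1)*(x^2 - 2*x - 8) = (x - 4)*(x - 1)*(x + 2)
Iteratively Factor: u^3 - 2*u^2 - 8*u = (u + 2)*(u^2 - 4*u) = u*(u + 2)*(u - 4)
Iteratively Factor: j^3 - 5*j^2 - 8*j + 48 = (j - 4)*(j^2 - j - 12) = (j - 4)^2*(j + 3)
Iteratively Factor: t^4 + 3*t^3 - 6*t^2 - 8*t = (t + 1)*(t^3 + 2*t^2 - 8*t) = (t + 1)*(t + 4)*(t^2 - 2*t) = (t - 2)*(t + 1)*(t + 4)*(t)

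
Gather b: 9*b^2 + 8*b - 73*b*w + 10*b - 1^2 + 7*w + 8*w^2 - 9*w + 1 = 9*b^2 + b*(18 - 73*w) + 8*w^2 - 2*w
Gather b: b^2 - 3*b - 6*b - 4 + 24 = b^2 - 9*b + 20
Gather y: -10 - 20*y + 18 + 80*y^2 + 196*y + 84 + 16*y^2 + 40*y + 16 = 96*y^2 + 216*y + 108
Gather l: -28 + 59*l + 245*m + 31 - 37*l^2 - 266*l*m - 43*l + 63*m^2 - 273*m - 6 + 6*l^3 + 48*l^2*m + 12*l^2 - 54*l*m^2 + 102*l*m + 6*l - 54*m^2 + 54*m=6*l^3 + l^2*(48*m - 25) + l*(-54*m^2 - 164*m + 22) + 9*m^2 + 26*m - 3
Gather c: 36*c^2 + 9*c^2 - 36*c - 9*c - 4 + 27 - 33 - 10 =45*c^2 - 45*c - 20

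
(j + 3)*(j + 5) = j^2 + 8*j + 15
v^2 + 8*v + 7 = (v + 1)*(v + 7)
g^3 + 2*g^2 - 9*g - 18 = (g - 3)*(g + 2)*(g + 3)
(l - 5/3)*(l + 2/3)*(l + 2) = l^3 + l^2 - 28*l/9 - 20/9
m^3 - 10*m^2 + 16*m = m*(m - 8)*(m - 2)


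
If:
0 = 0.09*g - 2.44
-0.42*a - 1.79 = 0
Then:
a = -4.26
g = 27.11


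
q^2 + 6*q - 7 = (q - 1)*(q + 7)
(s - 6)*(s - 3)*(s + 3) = s^3 - 6*s^2 - 9*s + 54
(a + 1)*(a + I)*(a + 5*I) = a^3 + a^2 + 6*I*a^2 - 5*a + 6*I*a - 5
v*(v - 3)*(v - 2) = v^3 - 5*v^2 + 6*v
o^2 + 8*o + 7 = (o + 1)*(o + 7)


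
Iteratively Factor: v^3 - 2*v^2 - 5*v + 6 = (v + 2)*(v^2 - 4*v + 3) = (v - 1)*(v + 2)*(v - 3)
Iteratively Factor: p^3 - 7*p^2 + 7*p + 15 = (p + 1)*(p^2 - 8*p + 15) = (p - 3)*(p + 1)*(p - 5)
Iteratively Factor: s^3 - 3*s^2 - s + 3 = (s + 1)*(s^2 - 4*s + 3) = (s - 3)*(s + 1)*(s - 1)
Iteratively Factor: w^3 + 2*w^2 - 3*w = (w - 1)*(w^2 + 3*w) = w*(w - 1)*(w + 3)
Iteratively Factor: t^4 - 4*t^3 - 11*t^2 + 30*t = (t)*(t^3 - 4*t^2 - 11*t + 30) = t*(t + 3)*(t^2 - 7*t + 10) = t*(t - 2)*(t + 3)*(t - 5)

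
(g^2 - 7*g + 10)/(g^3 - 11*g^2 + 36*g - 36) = (g - 5)/(g^2 - 9*g + 18)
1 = 1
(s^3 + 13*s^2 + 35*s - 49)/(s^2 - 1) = (s^2 + 14*s + 49)/(s + 1)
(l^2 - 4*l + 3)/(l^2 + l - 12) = (l - 1)/(l + 4)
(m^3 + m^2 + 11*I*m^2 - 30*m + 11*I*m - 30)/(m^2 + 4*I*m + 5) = (m^2 + m*(1 + 6*I) + 6*I)/(m - I)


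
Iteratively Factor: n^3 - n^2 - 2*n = (n + 1)*(n^2 - 2*n) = (n - 2)*(n + 1)*(n)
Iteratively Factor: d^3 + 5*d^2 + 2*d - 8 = (d - 1)*(d^2 + 6*d + 8) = (d - 1)*(d + 4)*(d + 2)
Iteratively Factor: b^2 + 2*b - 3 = (b + 3)*(b - 1)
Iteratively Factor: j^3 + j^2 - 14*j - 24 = (j - 4)*(j^2 + 5*j + 6) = (j - 4)*(j + 3)*(j + 2)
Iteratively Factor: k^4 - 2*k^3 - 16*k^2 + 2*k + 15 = (k + 1)*(k^3 - 3*k^2 - 13*k + 15) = (k - 5)*(k + 1)*(k^2 + 2*k - 3) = (k - 5)*(k + 1)*(k + 3)*(k - 1)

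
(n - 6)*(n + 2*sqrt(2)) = n^2 - 6*n + 2*sqrt(2)*n - 12*sqrt(2)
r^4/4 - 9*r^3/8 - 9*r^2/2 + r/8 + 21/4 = (r/4 + 1/2)*(r - 7)*(r - 1)*(r + 3/2)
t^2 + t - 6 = (t - 2)*(t + 3)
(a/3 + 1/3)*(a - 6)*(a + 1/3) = a^3/3 - 14*a^2/9 - 23*a/9 - 2/3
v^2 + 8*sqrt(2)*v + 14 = (v + sqrt(2))*(v + 7*sqrt(2))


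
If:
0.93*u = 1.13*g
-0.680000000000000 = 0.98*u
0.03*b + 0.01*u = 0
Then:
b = 0.23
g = -0.57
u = -0.69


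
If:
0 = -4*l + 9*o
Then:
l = 9*o/4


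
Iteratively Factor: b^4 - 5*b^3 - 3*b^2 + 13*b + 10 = (b - 5)*(b^3 - 3*b - 2) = (b - 5)*(b - 2)*(b^2 + 2*b + 1) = (b - 5)*(b - 2)*(b + 1)*(b + 1)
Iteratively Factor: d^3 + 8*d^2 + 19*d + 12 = (d + 3)*(d^2 + 5*d + 4) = (d + 1)*(d + 3)*(d + 4)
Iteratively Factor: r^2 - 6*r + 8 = (r - 4)*(r - 2)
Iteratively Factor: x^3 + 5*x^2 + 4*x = (x + 4)*(x^2 + x) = (x + 1)*(x + 4)*(x)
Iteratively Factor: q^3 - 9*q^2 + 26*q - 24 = (q - 3)*(q^2 - 6*q + 8) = (q - 3)*(q - 2)*(q - 4)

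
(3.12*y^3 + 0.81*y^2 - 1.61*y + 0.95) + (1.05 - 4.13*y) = 3.12*y^3 + 0.81*y^2 - 5.74*y + 2.0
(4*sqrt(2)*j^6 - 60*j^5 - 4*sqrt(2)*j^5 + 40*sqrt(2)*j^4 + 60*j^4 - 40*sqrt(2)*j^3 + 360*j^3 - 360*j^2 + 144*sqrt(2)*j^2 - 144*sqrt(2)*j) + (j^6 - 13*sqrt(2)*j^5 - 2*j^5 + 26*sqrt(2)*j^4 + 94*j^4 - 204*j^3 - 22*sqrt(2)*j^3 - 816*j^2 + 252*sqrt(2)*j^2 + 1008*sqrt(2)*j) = j^6 + 4*sqrt(2)*j^6 - 62*j^5 - 17*sqrt(2)*j^5 + 66*sqrt(2)*j^4 + 154*j^4 - 62*sqrt(2)*j^3 + 156*j^3 - 1176*j^2 + 396*sqrt(2)*j^2 + 864*sqrt(2)*j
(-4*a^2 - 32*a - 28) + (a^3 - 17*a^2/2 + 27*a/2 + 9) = a^3 - 25*a^2/2 - 37*a/2 - 19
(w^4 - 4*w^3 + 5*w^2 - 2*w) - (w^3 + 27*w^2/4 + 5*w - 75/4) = w^4 - 5*w^3 - 7*w^2/4 - 7*w + 75/4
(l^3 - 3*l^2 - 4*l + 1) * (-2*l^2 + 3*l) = -2*l^5 + 9*l^4 - l^3 - 14*l^2 + 3*l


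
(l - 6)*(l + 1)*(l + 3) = l^3 - 2*l^2 - 21*l - 18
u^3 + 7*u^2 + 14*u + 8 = (u + 1)*(u + 2)*(u + 4)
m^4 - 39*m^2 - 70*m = m*(m - 7)*(m + 2)*(m + 5)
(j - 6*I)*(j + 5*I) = j^2 - I*j + 30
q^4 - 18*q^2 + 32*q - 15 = (q - 3)*(q - 1)^2*(q + 5)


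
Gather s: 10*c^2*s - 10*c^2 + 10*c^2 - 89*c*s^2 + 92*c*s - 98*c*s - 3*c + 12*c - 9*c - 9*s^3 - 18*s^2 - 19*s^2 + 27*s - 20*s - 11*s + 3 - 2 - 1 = -9*s^3 + s^2*(-89*c - 37) + s*(10*c^2 - 6*c - 4)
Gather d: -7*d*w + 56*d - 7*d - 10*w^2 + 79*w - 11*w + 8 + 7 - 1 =d*(49 - 7*w) - 10*w^2 + 68*w + 14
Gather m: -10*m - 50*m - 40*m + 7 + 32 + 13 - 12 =40 - 100*m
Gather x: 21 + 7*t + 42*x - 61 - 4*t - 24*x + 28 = 3*t + 18*x - 12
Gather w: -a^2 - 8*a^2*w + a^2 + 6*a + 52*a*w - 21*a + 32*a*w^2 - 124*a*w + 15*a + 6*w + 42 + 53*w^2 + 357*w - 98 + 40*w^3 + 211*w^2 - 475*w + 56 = 40*w^3 + w^2*(32*a + 264) + w*(-8*a^2 - 72*a - 112)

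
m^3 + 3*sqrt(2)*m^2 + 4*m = m*(m + sqrt(2))*(m + 2*sqrt(2))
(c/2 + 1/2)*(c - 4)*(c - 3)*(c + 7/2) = c^4/2 - 5*c^3/4 - 8*c^2 + 59*c/4 + 21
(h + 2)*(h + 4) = h^2 + 6*h + 8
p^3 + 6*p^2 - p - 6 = (p - 1)*(p + 1)*(p + 6)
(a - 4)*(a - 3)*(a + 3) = a^3 - 4*a^2 - 9*a + 36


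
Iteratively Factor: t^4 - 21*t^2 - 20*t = (t + 4)*(t^3 - 4*t^2 - 5*t) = t*(t + 4)*(t^2 - 4*t - 5) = t*(t - 5)*(t + 4)*(t + 1)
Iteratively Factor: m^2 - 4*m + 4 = (m - 2)*(m - 2)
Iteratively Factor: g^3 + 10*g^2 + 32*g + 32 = (g + 4)*(g^2 + 6*g + 8) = (g + 2)*(g + 4)*(g + 4)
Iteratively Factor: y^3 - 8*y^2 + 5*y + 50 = (y - 5)*(y^2 - 3*y - 10) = (y - 5)*(y + 2)*(y - 5)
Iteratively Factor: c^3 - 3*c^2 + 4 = (c + 1)*(c^2 - 4*c + 4) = (c - 2)*(c + 1)*(c - 2)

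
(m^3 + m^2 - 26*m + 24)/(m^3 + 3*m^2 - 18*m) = (m^2 - 5*m + 4)/(m*(m - 3))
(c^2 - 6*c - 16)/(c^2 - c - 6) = (c - 8)/(c - 3)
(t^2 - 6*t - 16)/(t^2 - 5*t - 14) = (t - 8)/(t - 7)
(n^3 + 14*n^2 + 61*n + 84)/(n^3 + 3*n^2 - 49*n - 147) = (n + 4)/(n - 7)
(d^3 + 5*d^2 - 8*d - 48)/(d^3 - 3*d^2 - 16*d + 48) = (d + 4)/(d - 4)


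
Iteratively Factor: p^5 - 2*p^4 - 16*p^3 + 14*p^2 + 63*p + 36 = (p + 1)*(p^4 - 3*p^3 - 13*p^2 + 27*p + 36) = (p + 1)^2*(p^3 - 4*p^2 - 9*p + 36) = (p + 1)^2*(p + 3)*(p^2 - 7*p + 12) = (p - 3)*(p + 1)^2*(p + 3)*(p - 4)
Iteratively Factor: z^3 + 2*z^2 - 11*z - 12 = (z - 3)*(z^2 + 5*z + 4) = (z - 3)*(z + 1)*(z + 4)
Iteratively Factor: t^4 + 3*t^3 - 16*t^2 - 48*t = (t)*(t^3 + 3*t^2 - 16*t - 48) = t*(t + 4)*(t^2 - t - 12) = t*(t + 3)*(t + 4)*(t - 4)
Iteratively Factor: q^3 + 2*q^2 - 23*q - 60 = (q + 4)*(q^2 - 2*q - 15) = (q + 3)*(q + 4)*(q - 5)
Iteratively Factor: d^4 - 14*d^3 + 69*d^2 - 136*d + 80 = (d - 5)*(d^3 - 9*d^2 + 24*d - 16) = (d - 5)*(d - 4)*(d^2 - 5*d + 4) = (d - 5)*(d - 4)*(d - 1)*(d - 4)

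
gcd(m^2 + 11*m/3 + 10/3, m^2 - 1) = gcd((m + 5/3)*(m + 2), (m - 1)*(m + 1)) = 1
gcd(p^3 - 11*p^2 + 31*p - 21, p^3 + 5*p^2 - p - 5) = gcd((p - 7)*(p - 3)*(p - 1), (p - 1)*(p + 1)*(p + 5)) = p - 1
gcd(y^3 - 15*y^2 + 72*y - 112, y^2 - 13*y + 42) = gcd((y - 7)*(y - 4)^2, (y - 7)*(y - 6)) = y - 7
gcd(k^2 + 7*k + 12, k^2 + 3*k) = k + 3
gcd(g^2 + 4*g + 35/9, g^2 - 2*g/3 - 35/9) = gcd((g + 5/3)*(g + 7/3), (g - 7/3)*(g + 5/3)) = g + 5/3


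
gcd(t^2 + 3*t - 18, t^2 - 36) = t + 6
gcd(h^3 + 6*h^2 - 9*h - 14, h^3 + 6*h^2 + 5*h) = h + 1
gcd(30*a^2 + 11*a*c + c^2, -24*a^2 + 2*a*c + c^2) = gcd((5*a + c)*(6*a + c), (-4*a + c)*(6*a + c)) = 6*a + c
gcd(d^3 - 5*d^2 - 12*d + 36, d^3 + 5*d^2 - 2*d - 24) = d^2 + d - 6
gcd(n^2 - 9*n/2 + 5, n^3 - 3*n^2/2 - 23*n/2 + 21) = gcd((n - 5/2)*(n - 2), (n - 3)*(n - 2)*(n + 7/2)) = n - 2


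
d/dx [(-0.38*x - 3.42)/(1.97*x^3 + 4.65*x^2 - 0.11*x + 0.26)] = (1.4972*x^3 + 21.9792*x^2 + 31.806*x - 0.475)/(3.8809*x^6 + 18.321*x^5 + 21.1891*x^4 + 0.00139999999999985*x^3 + 2.4301*x^2 - 0.0572*x + 0.0676)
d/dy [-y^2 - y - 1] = -2*y - 1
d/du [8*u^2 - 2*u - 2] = 16*u - 2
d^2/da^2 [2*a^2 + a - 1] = 4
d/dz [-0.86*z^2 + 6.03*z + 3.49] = 6.03 - 1.72*z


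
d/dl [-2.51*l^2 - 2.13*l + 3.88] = -5.02*l - 2.13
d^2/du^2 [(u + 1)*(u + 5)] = 2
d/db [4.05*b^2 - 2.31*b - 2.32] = 8.1*b - 2.31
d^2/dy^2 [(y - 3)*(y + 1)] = 2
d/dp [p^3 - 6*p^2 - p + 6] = 3*p^2 - 12*p - 1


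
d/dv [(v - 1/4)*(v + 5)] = 2*v + 19/4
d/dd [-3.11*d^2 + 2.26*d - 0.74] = 2.26 - 6.22*d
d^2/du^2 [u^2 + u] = 2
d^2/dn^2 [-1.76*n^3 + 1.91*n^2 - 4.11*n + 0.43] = 3.82 - 10.56*n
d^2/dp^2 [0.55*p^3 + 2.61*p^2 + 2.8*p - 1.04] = 3.3*p + 5.22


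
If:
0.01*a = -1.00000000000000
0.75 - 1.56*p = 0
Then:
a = -100.00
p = 0.48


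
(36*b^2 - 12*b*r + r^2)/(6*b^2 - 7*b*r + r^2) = (-6*b + r)/(-b + r)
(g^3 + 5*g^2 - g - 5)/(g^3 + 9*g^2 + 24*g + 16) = (g^2 + 4*g - 5)/(g^2 + 8*g + 16)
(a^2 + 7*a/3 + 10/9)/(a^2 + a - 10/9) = (3*a + 2)/(3*a - 2)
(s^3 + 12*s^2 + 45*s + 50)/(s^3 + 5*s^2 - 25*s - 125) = (s + 2)/(s - 5)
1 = 1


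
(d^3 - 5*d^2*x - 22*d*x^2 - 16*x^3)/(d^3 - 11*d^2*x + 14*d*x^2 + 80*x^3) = (-d - x)/(-d + 5*x)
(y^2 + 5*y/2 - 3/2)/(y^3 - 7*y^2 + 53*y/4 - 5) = 2*(y + 3)/(2*y^2 - 13*y + 20)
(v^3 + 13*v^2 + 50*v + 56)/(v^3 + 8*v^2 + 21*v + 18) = (v^2 + 11*v + 28)/(v^2 + 6*v + 9)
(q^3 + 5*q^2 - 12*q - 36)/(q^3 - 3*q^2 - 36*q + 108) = (q + 2)/(q - 6)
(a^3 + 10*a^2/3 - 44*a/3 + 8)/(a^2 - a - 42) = (3*a^2 - 8*a + 4)/(3*(a - 7))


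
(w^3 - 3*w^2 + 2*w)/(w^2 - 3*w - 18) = w*(-w^2 + 3*w - 2)/(-w^2 + 3*w + 18)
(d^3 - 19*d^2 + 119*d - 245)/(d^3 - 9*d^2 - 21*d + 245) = (d - 5)/(d + 5)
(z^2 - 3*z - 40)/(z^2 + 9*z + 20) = (z - 8)/(z + 4)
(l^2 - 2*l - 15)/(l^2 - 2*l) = (l^2 - 2*l - 15)/(l*(l - 2))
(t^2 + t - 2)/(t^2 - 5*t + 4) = (t + 2)/(t - 4)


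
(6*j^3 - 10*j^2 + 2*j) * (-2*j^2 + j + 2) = -12*j^5 + 26*j^4 - 2*j^3 - 18*j^2 + 4*j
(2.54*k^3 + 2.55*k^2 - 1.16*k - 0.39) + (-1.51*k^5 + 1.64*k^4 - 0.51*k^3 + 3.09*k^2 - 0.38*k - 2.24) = -1.51*k^5 + 1.64*k^4 + 2.03*k^3 + 5.64*k^2 - 1.54*k - 2.63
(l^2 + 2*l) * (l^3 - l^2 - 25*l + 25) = l^5 + l^4 - 27*l^3 - 25*l^2 + 50*l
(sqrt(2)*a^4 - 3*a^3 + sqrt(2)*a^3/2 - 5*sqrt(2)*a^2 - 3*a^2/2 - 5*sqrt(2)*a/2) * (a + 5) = sqrt(2)*a^5 - 3*a^4 + 11*sqrt(2)*a^4/2 - 33*a^3/2 - 5*sqrt(2)*a^3/2 - 55*sqrt(2)*a^2/2 - 15*a^2/2 - 25*sqrt(2)*a/2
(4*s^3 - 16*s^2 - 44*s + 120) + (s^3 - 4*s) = 5*s^3 - 16*s^2 - 48*s + 120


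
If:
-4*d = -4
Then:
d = 1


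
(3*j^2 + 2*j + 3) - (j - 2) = 3*j^2 + j + 5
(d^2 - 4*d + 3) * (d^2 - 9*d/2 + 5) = d^4 - 17*d^3/2 + 26*d^2 - 67*d/2 + 15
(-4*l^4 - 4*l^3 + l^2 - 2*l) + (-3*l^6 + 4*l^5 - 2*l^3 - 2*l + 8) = -3*l^6 + 4*l^5 - 4*l^4 - 6*l^3 + l^2 - 4*l + 8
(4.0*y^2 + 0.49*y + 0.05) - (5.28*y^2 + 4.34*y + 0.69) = -1.28*y^2 - 3.85*y - 0.64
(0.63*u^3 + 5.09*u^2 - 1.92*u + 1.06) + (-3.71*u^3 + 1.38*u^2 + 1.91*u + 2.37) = -3.08*u^3 + 6.47*u^2 - 0.01*u + 3.43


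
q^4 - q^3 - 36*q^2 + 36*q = q*(q - 6)*(q - 1)*(q + 6)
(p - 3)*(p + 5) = p^2 + 2*p - 15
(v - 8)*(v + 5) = v^2 - 3*v - 40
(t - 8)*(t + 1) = t^2 - 7*t - 8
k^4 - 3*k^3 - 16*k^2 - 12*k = k*(k - 6)*(k + 1)*(k + 2)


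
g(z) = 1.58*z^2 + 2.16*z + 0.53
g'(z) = 3.16*z + 2.16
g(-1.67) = 1.33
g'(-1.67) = -3.12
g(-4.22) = 19.55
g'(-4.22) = -11.18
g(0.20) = 1.03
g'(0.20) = 2.79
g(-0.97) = -0.08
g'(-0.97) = -0.91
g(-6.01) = 44.62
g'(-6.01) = -16.83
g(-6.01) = 44.62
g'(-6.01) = -16.83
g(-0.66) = -0.21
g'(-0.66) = 0.07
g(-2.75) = 6.54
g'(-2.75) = -6.53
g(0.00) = 0.53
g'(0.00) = 2.16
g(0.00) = 0.53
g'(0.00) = 2.16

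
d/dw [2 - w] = -1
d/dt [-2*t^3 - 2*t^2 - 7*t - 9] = -6*t^2 - 4*t - 7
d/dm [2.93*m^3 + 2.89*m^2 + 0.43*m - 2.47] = 8.79*m^2 + 5.78*m + 0.43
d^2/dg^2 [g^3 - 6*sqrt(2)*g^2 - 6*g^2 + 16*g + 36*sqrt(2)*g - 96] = 6*g - 12*sqrt(2) - 12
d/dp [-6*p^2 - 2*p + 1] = -12*p - 2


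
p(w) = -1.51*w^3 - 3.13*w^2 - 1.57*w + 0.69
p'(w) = -4.53*w^2 - 6.26*w - 1.57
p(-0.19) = 0.89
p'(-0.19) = -0.54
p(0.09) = 0.52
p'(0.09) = -2.17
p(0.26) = 0.04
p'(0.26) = -3.50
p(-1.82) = 2.28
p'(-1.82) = -5.18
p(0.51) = -1.13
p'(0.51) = -5.94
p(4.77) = -241.90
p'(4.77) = -134.50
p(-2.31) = 6.23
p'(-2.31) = -11.28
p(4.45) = -201.34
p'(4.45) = -119.13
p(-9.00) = 862.08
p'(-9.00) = -312.16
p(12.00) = -3078.15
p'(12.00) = -729.01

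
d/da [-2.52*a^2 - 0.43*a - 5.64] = -5.04*a - 0.43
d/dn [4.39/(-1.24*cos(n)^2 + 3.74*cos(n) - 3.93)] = (16.4186 - 10.8872*cos(n))*sin(n)/(1.24*cos(n)^2 - 3.74*cos(n) + 3.93)^2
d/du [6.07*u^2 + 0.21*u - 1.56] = 12.14*u + 0.21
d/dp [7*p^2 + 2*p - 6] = 14*p + 2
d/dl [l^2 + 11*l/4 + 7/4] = 2*l + 11/4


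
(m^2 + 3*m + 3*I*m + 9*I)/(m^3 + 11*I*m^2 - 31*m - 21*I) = (m + 3)/(m^2 + 8*I*m - 7)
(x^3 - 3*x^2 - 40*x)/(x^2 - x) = (x^2 - 3*x - 40)/(x - 1)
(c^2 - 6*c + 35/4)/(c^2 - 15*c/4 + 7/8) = 2*(2*c - 5)/(4*c - 1)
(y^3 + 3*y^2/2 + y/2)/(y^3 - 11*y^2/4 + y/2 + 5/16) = 8*y*(2*y^2 + 3*y + 1)/(16*y^3 - 44*y^2 + 8*y + 5)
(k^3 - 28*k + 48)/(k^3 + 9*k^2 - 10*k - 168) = (k - 2)/(k + 7)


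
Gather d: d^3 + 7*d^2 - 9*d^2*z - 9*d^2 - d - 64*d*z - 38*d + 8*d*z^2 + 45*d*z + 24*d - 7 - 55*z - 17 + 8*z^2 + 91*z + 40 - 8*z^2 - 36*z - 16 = d^3 + d^2*(-9*z - 2) + d*(8*z^2 - 19*z - 15)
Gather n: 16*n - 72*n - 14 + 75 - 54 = 7 - 56*n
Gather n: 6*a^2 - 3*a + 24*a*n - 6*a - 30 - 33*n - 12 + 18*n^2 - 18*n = 6*a^2 - 9*a + 18*n^2 + n*(24*a - 51) - 42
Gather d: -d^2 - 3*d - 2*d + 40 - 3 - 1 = -d^2 - 5*d + 36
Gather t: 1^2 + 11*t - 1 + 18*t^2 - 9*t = 18*t^2 + 2*t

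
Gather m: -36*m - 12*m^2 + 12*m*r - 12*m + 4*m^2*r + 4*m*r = m^2*(4*r - 12) + m*(16*r - 48)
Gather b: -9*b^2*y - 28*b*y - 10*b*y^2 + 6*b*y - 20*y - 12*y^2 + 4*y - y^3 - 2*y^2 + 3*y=-9*b^2*y + b*(-10*y^2 - 22*y) - y^3 - 14*y^2 - 13*y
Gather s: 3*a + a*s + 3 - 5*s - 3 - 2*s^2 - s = 3*a - 2*s^2 + s*(a - 6)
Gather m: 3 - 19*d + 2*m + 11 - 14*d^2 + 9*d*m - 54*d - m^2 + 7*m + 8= -14*d^2 - 73*d - m^2 + m*(9*d + 9) + 22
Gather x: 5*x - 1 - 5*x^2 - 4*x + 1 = -5*x^2 + x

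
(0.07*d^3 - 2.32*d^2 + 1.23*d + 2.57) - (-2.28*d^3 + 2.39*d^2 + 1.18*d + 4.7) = 2.35*d^3 - 4.71*d^2 + 0.05*d - 2.13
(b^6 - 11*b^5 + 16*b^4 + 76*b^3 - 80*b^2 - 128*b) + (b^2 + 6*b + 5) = b^6 - 11*b^5 + 16*b^4 + 76*b^3 - 79*b^2 - 122*b + 5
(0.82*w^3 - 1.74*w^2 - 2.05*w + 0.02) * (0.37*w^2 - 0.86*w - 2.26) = 0.3034*w^5 - 1.349*w^4 - 1.1153*w^3 + 5.7028*w^2 + 4.6158*w - 0.0452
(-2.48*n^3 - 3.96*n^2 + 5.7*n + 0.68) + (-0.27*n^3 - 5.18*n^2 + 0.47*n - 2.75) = -2.75*n^3 - 9.14*n^2 + 6.17*n - 2.07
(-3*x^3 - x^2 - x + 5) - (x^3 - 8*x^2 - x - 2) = -4*x^3 + 7*x^2 + 7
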